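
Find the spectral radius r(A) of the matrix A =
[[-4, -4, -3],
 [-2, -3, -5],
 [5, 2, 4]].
r(A) ≈ 4.0149

The eigenvalues of A are the roots of its characteristic polynomial. With M = A (coefficients from the trace, the sum of principal 2x2 minors, and det A):
  p(λ) = det(λ I - M) = λ^3 + 3λ^2 + λ - 43.
No integer candidate from the rational root theorem (±divisors of 43) is a root, so the roots are irrational. The cubic discriminant is Δ = -47596 < 0, so there is one real root and a complex-conjugate pair. p(2) = -21 and p(3) = 14 have opposite signs, so a root lies in (2, 3); Newton's method refines it to λ ≈ 2.6676. Dividing out (λ - (2.6676)) leaves approximately λ^2 + 5.6676λ + 16.1192. For λ^2 + 5.6676λ + 16.1192 the discriminant is -32.3546. It is negative, so the remaining roots are the complex-conjugate pair λ ≈ -2.8338 ± 2.8441i. Their product equals the constant term, so |λ|^2 ≈ 16.1192 and |λ| ≈ 4.0149.
Thus the eigenvalues (to 4 decimals) are 2.6676 (modulus 2.6676); -2.8338 ± 2.8441i (modulus 4.0149). The spectral radius is the largest modulus: r(A) ≈ 4.0149. (Cross-check: r(A) ≤ ||A||_2 ≈ 10.7496; equality holds whenever A is normal, though it can also hold for some non-normal A.)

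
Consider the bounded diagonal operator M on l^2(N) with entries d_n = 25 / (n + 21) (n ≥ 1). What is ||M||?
||M|| = 25/22 (attained at n = 1)

For M diagonal, ||M|| = sup_n |d_n| = sup_n 25/(n + 21). This is positive and strictly decreasing in n, so the supremum is attained at n = 1: d_1 = 25/(1 + 21) = 25/22. Hence ||M|| = 25/22.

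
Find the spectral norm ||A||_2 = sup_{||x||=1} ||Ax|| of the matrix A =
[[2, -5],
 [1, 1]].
||A||_2 = sqrt((31 + sqrt(765))/2) ≈ 5.4157 (= sqrt(largest eigenvalue of A^T A))

||A||_2 = sigma_max(A) = sqrt(lambda_max(A^T A)). Form the symmetric matrix M = A^T A =
[[5, -9],
 [-9, 26]].
Its characteristic polynomial (trace, determinant of M give the coefficients) is
  p(λ) = det(λ I - M) = λ^2 - 31λ + 49.
For λ^2 - 31λ + 49 the discriminant is 765. It is nonnegative but not a perfect square, so the roots are real and irrational: λ = (31 ± sqrt(765))/2 ≈ 29.3293, 1.6707.
So the eigenvalues of A^T A are ≈ 1.6707, 29.3293 (all ≥ 0, as they must be for A^T A). The largest is λ_max = (31 + sqrt(765))/2 ≈ 29.3293, hence ||A||_2 = sqrt(λ_max) = sqrt((31 + sqrt(765))/2) ≈ 5.4157.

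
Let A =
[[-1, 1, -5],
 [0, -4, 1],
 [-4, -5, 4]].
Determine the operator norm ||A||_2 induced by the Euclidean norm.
||A||_2 ≈ 8.8538 (= sqrt(largest eigenvalue of A^T A))

||A||_2 = sigma_max(A) = sqrt(lambda_max(A^T A)). Form the symmetric matrix M = A^T A =
[[17, 19, -11],
 [19, 42, -29],
 [-11, -29, 42]].
Its characteristic polynomial (trace, sum of principal 2x2 minors, determinant of M give the coefficients) is
  p(λ) = det(λ I - M) = λ^3 - 101λ^2 + 1869λ - 7569.
No integer candidate from the rational root theorem (±divisors of 7569) is a root, so the roots are irrational. The cubic discriminant is Δ = 2496913200 > 0, so there are three distinct real roots. p(5) = -624 and p(6) = 225 have opposite signs, so a root lies in (5, 6); Newton's method refines it to λ ≈ 5.7147. p(16) = 575 and p(17) = -72 have opposite signs, so a root lies in (16, 17); Newton's method refines it to λ ≈ 16.8961. p(78) = -1719 and p(79) = 2780 have opposite signs, so a root lies in (78, 79); Newton's method refines it to λ ≈ 78.3892. Check (Vieta): the three roots sum to 101, matching tr M = 101.
So the eigenvalues of A^T A are ≈ 5.7147, 16.8961, 78.3892 (all ≥ 0, as they must be for A^T A). The largest is λ_max ≈ 78.3892, hence ||A||_2 = sqrt(λ_max) ≈ 8.8538.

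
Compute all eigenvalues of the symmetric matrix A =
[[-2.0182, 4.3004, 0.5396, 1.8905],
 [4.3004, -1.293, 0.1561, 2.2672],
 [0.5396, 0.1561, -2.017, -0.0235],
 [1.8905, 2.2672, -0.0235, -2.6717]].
sigma(A) ≈ {-6, -4, -2, 4}

A is real symmetric, so its spectrum consists of real eigenvalues. Expanding the characteristic polynomial of the displayed matrix gives
  det(λ I - A) = p(λ) = λ^4 + (8)λ^3 + (-4)λ^2 + (-127.9977)λ + (-191.9957).
Solving p(λ) = 0 yields eigenvalues ≈ -6, -4, -2, 4. (A is shown rounded to 4 decimals, so these recover the underlying integer eigenvalues to within that precision.)
Verification: the trace of A = -8 equals the sum of eigenvalues -8, and det(A) ≈ -191.9957 matches the eigenvalue product -192.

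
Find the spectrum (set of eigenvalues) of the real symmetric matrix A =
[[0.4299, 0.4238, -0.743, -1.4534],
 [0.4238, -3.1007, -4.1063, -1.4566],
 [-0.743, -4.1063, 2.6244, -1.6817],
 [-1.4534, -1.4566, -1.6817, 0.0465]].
sigma(A) ≈ {-6, -1, 2, 5}

A is real symmetric, so its spectrum consists of real eigenvalues. Expanding the characteristic polynomial of the displayed matrix gives
  det(λ I - A) = p(λ) = λ^4 + (0)λ^3 + (-33)λ^2 + (28.0025)λ + (59.9954).
Solving p(λ) = 0 yields eigenvalues ≈ -6, -1, 2, 5. (A is shown rounded to 4 decimals, so these recover the underlying integer eigenvalues to within that precision.)
Verification: the trace of A = 0 equals the sum of eigenvalues 0, and det(A) ≈ 59.9954 matches the eigenvalue product 60.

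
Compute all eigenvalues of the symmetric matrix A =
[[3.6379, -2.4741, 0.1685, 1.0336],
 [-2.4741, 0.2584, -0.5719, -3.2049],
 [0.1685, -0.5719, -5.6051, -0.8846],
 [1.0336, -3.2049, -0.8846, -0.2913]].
sigma(A) ≈ {-6, -3, 1, 6}

A is real symmetric, so its spectrum consists of real eigenvalues. Expanding the characteristic polynomial of the displayed matrix gives
  det(λ I - A) = p(λ) = λ^4 + (2)λ^3 + (-39)λ^2 + (-72.0044)λ + (107.996).
Solving p(λ) = 0 yields eigenvalues ≈ -6, -3, 1, 6. (A is shown rounded to 4 decimals, so these recover the underlying integer eigenvalues to within that precision.)
Verification: the trace of A = -2 equals the sum of eigenvalues -2, and det(A) ≈ 107.9960 matches the eigenvalue product 108.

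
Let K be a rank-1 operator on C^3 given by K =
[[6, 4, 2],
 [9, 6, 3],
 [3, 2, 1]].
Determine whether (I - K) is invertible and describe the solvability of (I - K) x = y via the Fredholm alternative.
(I - K) is invertible (det(I - K) = -12 ≠ 0), so for every y in C^3 the equation (I - K) x = y has a unique solution.

K has rank 1, so it is an outer product K = u v^T: every row of K is a multiple of one row vector. Reading off the entries, u = (-2, -3, -1) and v = (-3, -2, -1) (row i of K equals u_i·v^T). A rank-one matrix u v^T satisfies K u = u (v·u) and kills the (2)-dimensional subspace v^⊥, so its characteristic polynomial is lambda^2 (lambda - v·u) with v·u = tr K = 13. Hence the eigenvalues of I - K are 1 (multiplicity 2) and 1 - (13) = -12, so det(I - K) = -12. (Direct check: I - K =
[[-5, -4, -2],
 [-9, -5, -3],
 [-3, -2, 0]]
has determinant -12.) The finite-dimensional Fredholm alternative says: either (I - K) is invertible, or ker(I - K) ≠ {0} and then range(I - K) = ker((I - K)^*)^⊥, with dim ker(I - K) = dim ker((I - K)^*). Since det(I - K) ≠ 0, 1 is not an eigenvalue of K and ker(I - K) = {0}, so we are in the first case: for every y there is a unique x = (I - K)^(-1) y. Explicitly, by the Sherman–Morrison formula, (I - u v^T)^(-1) = I + u v^T/(1 - v·u), i.e. (I - K)^(-1) = I + K/(-12).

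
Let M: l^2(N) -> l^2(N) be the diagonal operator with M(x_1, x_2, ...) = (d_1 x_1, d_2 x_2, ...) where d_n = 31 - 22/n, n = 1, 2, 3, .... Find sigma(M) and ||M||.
sigma(M) = {31 - 22/n : n ≥ 1} ∪ {31}; ||M|| = 31

A bounded diagonal operator on l^2 with diagonal entries d_n has spectrum equal to the closure of {d_n : n ≥ 1}: every d_n is an eigenvalue (with eigenvector e_n), so {d_n} ⊂ sigma(M); the spectrum is closed, so its closure is too; and for lambda not in the closure, (M - lambda I) has bounded inverse (the diagonal entries 1/(d_n - lambda) are bounded). For our sequence d_n = 31 - 22/n, n = 1, 2, 3, ...:
  - {d_n} = {31 - 22/n : n ≥ 1}; the only limit point is 31
  - closure = {31 - 22/n : n ≥ 1} ∪ {31}
For the norm: a diagonal operator has ||M|| = sup_n |d_n|. Here d_n = 31 - 22/n increases monotonically from d_1 = 9 toward 31, with all terms in [9, 31); so sup_n |d_n| = 31 (the supremum is the limit, not attained). So ||M|| = 31.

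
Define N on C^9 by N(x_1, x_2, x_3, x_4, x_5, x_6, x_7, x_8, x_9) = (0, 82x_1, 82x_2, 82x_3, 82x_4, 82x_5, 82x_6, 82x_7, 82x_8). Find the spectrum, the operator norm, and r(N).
sigma(N) = {0}; ||N|| = 82; r(N) = 0. (N is nilpotent with N^9 = 0.)

On C^9, N is a strictly lower-triangular matrix with 82 on the subdiagonal and zeros elsewhere, so its characteristic polynomial is lambda^9 and every eigenvalue is 0: sigma(N) = {0}. For the operator norm, N e_i = 82e_{i+1} for i = 1, ..., 8 and N e_9 = 0, so the singular values of N are 82 (with multiplicity 8) and 0; hence ||N|| = 82. The spectral radius r(N) = max|lambda| = 0. Note ||N|| > r(N) — characteristic of non-normal nilpotent operators. Indeed N^9 = 0.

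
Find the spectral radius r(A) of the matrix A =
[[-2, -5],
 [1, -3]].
r(A) = sqrt(11) ≈ 3.3166

The eigenvalues of A are the roots of its characteristic polynomial. With M = A (coefficients from the trace and determinant):
  p(λ) = det(λ I - M) = λ^2 + 5λ + 11.
For λ^2 + 5λ + 11 the discriminant is -19. It is negative, so the roots are the complex-conjugate pair λ = -5/2 ± (sqrt(19)/2) i ≈ -2.5 ± 2.1794i. For a conjugate pair the product of the roots equals the constant term, so |λ|^2 = 11 and |λ| = sqrt(11) ≈ 3.3166.
Thus the eigenvalues (to 4 decimals) are -2.5 ± 2.1794i (modulus 3.3166). The spectral radius is the largest modulus: r(A) = sqrt(11) ≈ 3.3166. (Cross-check: r(A) ≤ ||A||_2 ≈ 5.9667; equality holds whenever A is normal, though it can also hold for some non-normal A.)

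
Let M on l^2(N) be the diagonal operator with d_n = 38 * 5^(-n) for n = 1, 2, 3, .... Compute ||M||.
||M|| = 38/5 (attained at n = 1)

For M diagonal, ||M|| = sup_n |d_n|. The sequence d_n = 38 * 5^(-n) is positive and strictly decreasing (ratio 5^(-1) < 1), so the supremum is d_1 = 38/5. Hence ||M|| = 38/5.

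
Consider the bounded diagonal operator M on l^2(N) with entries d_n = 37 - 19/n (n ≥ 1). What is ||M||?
||M|| = 37

For a diagonal operator on l^2 with entries d_n, ||M|| = sup_n |d_n|. Here d_1 = 18, d_2 = 55/2, ..., and d_n = 37 - 19/n increases monotonically toward 37. All terms lie in [18, 37), so |d_n| = d_n and the supremum is the limit 37, which is not attained by any individual d_n. Hence ||M|| = 37.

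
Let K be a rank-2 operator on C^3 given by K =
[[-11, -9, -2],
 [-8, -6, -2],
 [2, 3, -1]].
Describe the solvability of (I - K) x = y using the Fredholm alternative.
(I - K) is invertible (det(I - K) = 40 ≠ 0), so for every y in C^3 the equation (I - K) x = y has a unique solution.

K has rank 2 and factors as K = U V^T = u1 v1^T + u2 v2^T with u1 = (3, 2, -1), v1 = (-3, -3, 0), u2 = (2, 2, 1), v2 = (-1, 0, -1) (multiplying out reproduces the displayed K). The nonzero eigenvalues of U V^T coincide with those of the 2 x 2 matrix G = V^T U = [[v1·u1, v1·u2], [v2·u1, v2·u2]] = [[-15, -12], [-2, -3]], and by the Sylvester determinant identity det(I_3 - U V^T) = det(I_2 - V^T U) = det([[16, 12], [2, 4]]) = (16)(4) - (12)(2) = 40. (Direct check: I - K =
[[12, 9, 2],
 [8, 7, 2],
 [-2, -3, 2]]
has determinant 40.) The finite-dimensional Fredholm alternative says: either (I - K) is invertible, or ker(I - K) ≠ {0} and then range(I - K) = ker((I - K)^*)^⊥, with dim ker(I - K) = dim ker((I - K)^*). Since det(I - K) ≠ 0, 1 is not an eigenvalue of K and ker(I - K) = {0}, so we are in the first case: for every y there is a unique x = (I - K)^(-1) y. (Explicitly, by the Woodbury identity, (I - U V^T)^(-1) = I + U (I_2 - G)^(-1) V^T.)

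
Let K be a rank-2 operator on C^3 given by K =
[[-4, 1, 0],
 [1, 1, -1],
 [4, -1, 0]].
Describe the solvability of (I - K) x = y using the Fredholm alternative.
(I - K) is invertible (det(I - K) = -2 ≠ 0), so for every y in C^3 the equation (I - K) x = y has a unique solution.

K has rank 2 and factors as K = U V^T = u1 v1^T + u2 v2^T with u1 = (-2, 1, 2), v1 = (3, -2, 1), u2 = (1, -1, -1), v2 = (2, -3, 2) (multiplying out reproduces the displayed K). The nonzero eigenvalues of U V^T coincide with those of the 2 x 2 matrix G = V^T U = [[v1·u1, v1·u2], [v2·u1, v2·u2]] = [[-6, 4], [-3, 3]], and by the Sylvester determinant identity det(I_3 - U V^T) = det(I_2 - V^T U) = det([[7, -4], [3, -2]]) = (7)(-2) - (-4)(3) = -2. (Direct check: I - K =
[[5, -1, 0],
 [-1, 0, 1],
 [-4, 1, 1]]
has determinant -2.) The finite-dimensional Fredholm alternative says: either (I - K) is invertible, or ker(I - K) ≠ {0} and then range(I - K) = ker((I - K)^*)^⊥, with dim ker(I - K) = dim ker((I - K)^*). Since det(I - K) ≠ 0, 1 is not an eigenvalue of K and ker(I - K) = {0}, so we are in the first case: for every y there is a unique x = (I - K)^(-1) y. (Explicitly, by the Woodbury identity, (I - U V^T)^(-1) = I + U (I_2 - G)^(-1) V^T.)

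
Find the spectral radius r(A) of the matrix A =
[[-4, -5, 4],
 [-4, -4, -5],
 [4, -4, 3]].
r(A) ≈ 8.4264

The eigenvalues of A are the roots of its characteristic polynomial. With M = A (coefficients from the trace, the sum of principal 2x2 minors, and det A):
  p(λ) = det(λ I - M) = λ^3 + 5λ^2 - 64λ - 296.
No integer candidate from the rational root theorem (±divisors of 296) is a root, so the roots are irrational. The cubic discriminant is Δ = 638304 > 0, so there are three distinct real roots. p(-9) = -44 and p(-8) = 24 have opposite signs, so a root lies in (-9, -8); Newton's method refines it to λ ≈ -8.4264. p(-5) = 24 and p(-4) = -24 have opposite signs, so a root lies in (-5, -4); Newton's method refines it to λ ≈ -4.4563. p(7) = -156 and p(8) = 24 have opposite signs, so a root lies in (7, 8); Newton's method refines it to λ ≈ 7.8827. Check (Vieta): the three roots sum to -5, matching tr M = -5.
Thus the eigenvalues (to 4 decimals) are -8.4264 (modulus 8.4264); -4.4563 (modulus 4.4563); 7.8827 (modulus 7.8827). The spectral radius is the largest modulus: r(A) ≈ 8.4264. (Cross-check: r(A) ≤ ||A||_2 ≈ 8.5457; equality holds whenever A is normal, though it can also hold for some non-normal A.)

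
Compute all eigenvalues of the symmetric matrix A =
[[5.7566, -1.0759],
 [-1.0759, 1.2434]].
sigma(A) ≈ {1, 6}

A is real symmetric, so its spectrum consists of real eigenvalues. Expanding the characteristic polynomial of the displayed matrix gives
  det(λ I - A) = p(λ) = λ^2 + (-7)λ + (6).
Solving p(λ) = 0 yields eigenvalues ≈ 1, 6. (A is shown rounded to 4 decimals, so these recover the underlying integer eigenvalues to within that precision.)
Verification: the trace of A = 7 equals the sum of eigenvalues 7, and det(A) ≈ 6.0002 matches the eigenvalue product 6.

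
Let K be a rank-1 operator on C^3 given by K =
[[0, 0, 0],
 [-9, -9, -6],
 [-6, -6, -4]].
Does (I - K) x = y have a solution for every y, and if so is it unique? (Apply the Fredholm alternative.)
(I - K) is invertible (det(I - K) = 14 ≠ 0), so for every y in C^3 the equation (I - K) x = y has a unique solution.

K has rank 1, so it is an outer product K = u v^T: every row of K is a multiple of one row vector. Reading off the entries, u = (0, -3, -2) and v = (3, 3, 2) (row i of K equals u_i·v^T). A rank-one matrix u v^T satisfies K u = u (v·u) and kills the (2)-dimensional subspace v^⊥, so its characteristic polynomial is lambda^2 (lambda - v·u) with v·u = tr K = -13. Hence the eigenvalues of I - K are 1 (multiplicity 2) and 1 - (-13) = 14, so det(I - K) = 14. (Direct check: I - K =
[[1, 0, 0],
 [9, 10, 6],
 [6, 6, 5]]
has determinant 14.) The finite-dimensional Fredholm alternative says: either (I - K) is invertible, or ker(I - K) ≠ {0} and then range(I - K) = ker((I - K)^*)^⊥, with dim ker(I - K) = dim ker((I - K)^*). Since det(I - K) ≠ 0, 1 is not an eigenvalue of K and ker(I - K) = {0}, so we are in the first case: for every y there is a unique x = (I - K)^(-1) y. Explicitly, by the Sherman–Morrison formula, (I - u v^T)^(-1) = I + u v^T/(1 - v·u), i.e. (I - K)^(-1) = I + K/(14).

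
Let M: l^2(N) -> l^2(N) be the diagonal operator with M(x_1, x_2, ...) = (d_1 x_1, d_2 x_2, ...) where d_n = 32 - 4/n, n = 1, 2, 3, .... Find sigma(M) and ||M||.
sigma(M) = {32 - 4/n : n ≥ 1} ∪ {32}; ||M|| = 32

A bounded diagonal operator on l^2 with diagonal entries d_n has spectrum equal to the closure of {d_n : n ≥ 1}: every d_n is an eigenvalue (with eigenvector e_n), so {d_n} ⊂ sigma(M); the spectrum is closed, so its closure is too; and for lambda not in the closure, (M - lambda I) has bounded inverse (the diagonal entries 1/(d_n - lambda) are bounded). For our sequence d_n = 32 - 4/n, n = 1, 2, 3, ...:
  - {d_n} = {32 - 4/n : n ≥ 1}; the only limit point is 32
  - closure = {32 - 4/n : n ≥ 1} ∪ {32}
For the norm: a diagonal operator has ||M|| = sup_n |d_n|. Here d_n = 32 - 4/n increases monotonically from d_1 = 28 toward 32, with all terms in [28, 32); so sup_n |d_n| = 32 (the supremum is the limit, not attained). So ||M|| = 32.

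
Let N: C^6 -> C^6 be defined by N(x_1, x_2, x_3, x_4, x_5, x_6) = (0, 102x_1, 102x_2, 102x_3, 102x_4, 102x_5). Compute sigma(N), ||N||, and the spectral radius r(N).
sigma(N) = {0}; ||N|| = 102; r(N) = 0. (N is nilpotent with N^6 = 0.)

On C^6, N is a strictly lower-triangular matrix with 102 on the subdiagonal and zeros elsewhere, so its characteristic polynomial is lambda^6 and every eigenvalue is 0: sigma(N) = {0}. For the operator norm, N e_i = 102e_{i+1} for i = 1, ..., 5 and N e_6 = 0, so the singular values of N are 102 (with multiplicity 5) and 0; hence ||N|| = 102. The spectral radius r(N) = max|lambda| = 0. Note ||N|| > r(N) — characteristic of non-normal nilpotent operators. Indeed N^6 = 0.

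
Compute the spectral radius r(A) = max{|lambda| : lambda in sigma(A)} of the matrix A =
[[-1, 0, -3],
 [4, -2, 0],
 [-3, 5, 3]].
r(A) ≈ 4.8411

The eigenvalues of A are the roots of its characteristic polynomial. With M = A (coefficients from the trace, the sum of principal 2x2 minors, and det A):
  p(λ) = det(λ I - M) = λ^3 - 16λ + 36.
No integer candidate from the rational root theorem (±divisors of 36) is a root, so the roots are irrational. The cubic discriminant is Δ = -18608 < 0, so there is one real root and a complex-conjugate pair. p(-5) = -9 and p(-4) = 36 have opposite signs, so a root lies in (-5, -4); Newton's method refines it to λ ≈ -4.8411. Dividing out (λ - (-4.8411)) leaves approximately λ^2 - 4.8411λ + 7.4363. For λ^2 - 4.8411λ + 7.4363 the discriminant is -6.3089. It is negative, so the remaining roots are the complex-conjugate pair λ ≈ 2.4206 ± 1.2559i. Their product equals the constant term, so |λ|^2 ≈ 7.4363 and |λ| ≈ 2.727.
Thus the eigenvalues (to 4 decimals) are -4.8411 (modulus 4.8411); 2.4206 ± 1.2559i (modulus 2.727). The spectral radius is the largest modulus: r(A) ≈ 4.8411. (Cross-check: r(A) ≤ ||A||_2 ≈ 7.5186; equality holds whenever A is normal, though it can also hold for some non-normal A.)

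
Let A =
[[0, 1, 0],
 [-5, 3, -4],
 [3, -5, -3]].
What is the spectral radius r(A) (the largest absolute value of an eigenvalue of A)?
r(A) ≈ 5.3863

The eigenvalues of A are the roots of its characteristic polynomial. With M = A (coefficients from the trace, the sum of principal 2x2 minors, and det A):
  p(λ) = det(λ I - M) = λ^3 - 24λ + 27.
No integer candidate from the rational root theorem (±divisors of 27) is a root, so the roots are irrational. The cubic discriminant is Δ = 35613 > 0, so there are three distinct real roots. p(-6) = -45 and p(-5) = 22 have opposite signs, so a root lies in (-6, -5); Newton's method refines it to λ ≈ -5.3863. p(1) = 4 and p(2) = -13 have opposite signs, so a root lies in (1, 2); Newton's method refines it to λ ≈ 1.1963. p(4) = -5 and p(5) = 32 have opposite signs, so a root lies in (4, 5); Newton's method refines it to λ ≈ 4.19. Check (Vieta): the three roots sum to 0, matching tr M = 0.
Thus the eigenvalues (to 4 decimals) are -5.3863 (modulus 5.3863); 1.1963 (modulus 1.1963); 4.19 (modulus 4.19). The spectral radius is the largest modulus: r(A) ≈ 5.3863. (Cross-check: r(A) ≤ ||A||_2 ≈ 8.0813; equality holds whenever A is normal, though it can also hold for some non-normal A.)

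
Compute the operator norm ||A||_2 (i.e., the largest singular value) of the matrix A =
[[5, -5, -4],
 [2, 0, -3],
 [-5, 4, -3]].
||A||_2 ≈ 9.7946 (= sqrt(largest eigenvalue of A^T A))

||A||_2 = sigma_max(A) = sqrt(lambda_max(A^T A)). Form the symmetric matrix M = A^T A =
[[54, -45, -11],
 [-45, 41, 8],
 [-11, 8, 34]].
Its characteristic polynomial (trace, sum of principal 2x2 minors, determinant of M give the coefficients) is
  p(λ) = det(λ I - M) = λ^3 - 129λ^2 + 3234λ - 5929.
No integer candidate from the rational root theorem (±divisors of 5929) is a root, so the roots are irrational. The cubic discriminant is Δ = 31412606841 > 0, so there are three distinct real roots. p(1) = -2823 and p(2) = 31 have opposite signs, so a root lies in (1, 2); Newton's method refines it to λ ≈ 1.9887. p(31) = 147 and p(32) = -1769 have opposite signs, so a root lies in (31, 32); Newton's method refines it to λ ≈ 31.078. p(95) = -5549 and p(96) = 407 have opposite signs, so a root lies in (95, 96); Newton's method refines it to λ ≈ 95.9333. Check (Vieta): the three roots sum to 129, matching tr M = 129.
So the eigenvalues of A^T A are ≈ 1.9887, 31.078, 95.9333 (all ≥ 0, as they must be for A^T A). The largest is λ_max ≈ 95.9333, hence ||A||_2 = sqrt(λ_max) ≈ 9.7946.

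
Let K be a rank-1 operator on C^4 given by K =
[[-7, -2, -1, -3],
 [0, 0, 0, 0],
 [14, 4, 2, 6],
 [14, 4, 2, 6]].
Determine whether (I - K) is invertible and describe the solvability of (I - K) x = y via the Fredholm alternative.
(I - K) is singular (det(I - K) = 0, i.e. 1 ∈ sigma(K)). (I - K) x = y is solvable iff y ⊥ ker((I - K)^*) = span{(-7, -2, -1, -3)}, i.e. iff -7y_1 - 2y_2 - y_3 - 3y_4 = 0. When solvable, the solutions are x = y + c·(1, 0, -2, -2), c arbitrary (ker(I - K) = span{(1, 0, -2, -2)}, dimension 1).

K has rank 1, so it is an outer product K = u v^T: every row of K is a multiple of one row vector. Reading off the entries, u = (1, 0, -2, -2) and v = (-7, -2, -1, -3) (row i of K equals u_i·v^T). A rank-one matrix u v^T satisfies K u = u (v·u) and kills the (3)-dimensional subspace v^⊥, so its characteristic polynomial is lambda^3 (lambda - v·u) with v·u = tr K = 1. Hence the eigenvalues of I - K are 1 (multiplicity 3) and 1 - (1) = 0, so det(I - K) = 0. (Direct check: I - K =
[[8, 2, 1, 3],
 [0, 1, 0, 0],
 [-14, -4, -1, -6],
 [-14, -4, -2, -5]]
has determinant 0.) So 1 is an eigenvalue of K and (I - K) is not invertible. The finite-dimensional Fredholm alternative says: either (I - K) is invertible, or ker(I - K) ≠ {0} and then range(I - K) = ker((I - K)^*)^⊥, with dim ker(I - K) = dim ker((I - K)^*). We are in the second case, so we need both kernels. Kernel of I - K: (I - K) u = u - u (v·u) = u - u = 0, so ker(I - K) = span{u} = span{(1, 0, -2, -2)} (it is exactly 1-dimensional because rank(I - K) = 3). Kernel of the adjoint: K is real, so (I - K)^* = I - K^T = I - v u^T, and (I - v u^T) v = v - v (u·v) = 0; hence ker((I - K)^*) = span{v} = span{(-7, -2, -1, -3)}. Therefore (I - K) x = y is solvable iff <y, v> = 0, i.e. iff -7y_1 - 2y_2 - y_3 - 3y_4 = 0. When this holds, K y = u (v·y) = 0, so (I - K) y = y and x = y is a particular solution; the full solution set is the line x = y + c·u = y + c·(1, 0, -2, -2), c ∈ C.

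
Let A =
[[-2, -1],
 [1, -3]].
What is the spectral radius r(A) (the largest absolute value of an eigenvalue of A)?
r(A) = sqrt(7) ≈ 2.6458

The eigenvalues of A are the roots of its characteristic polynomial. With M = A (coefficients from the trace and determinant):
  p(λ) = det(λ I - M) = λ^2 + 5λ + 7.
For λ^2 + 5λ + 7 the discriminant is -3. It is negative, so the roots are the complex-conjugate pair λ = -5/2 ± (sqrt(3)/2) i ≈ -2.5 ± 0.866i. For a conjugate pair the product of the roots equals the constant term, so |λ|^2 = 7 and |λ| = sqrt(7) ≈ 2.6458.
Thus the eigenvalues (to 4 decimals) are -2.5 ± 0.866i (modulus 2.6458). The spectral radius is the largest modulus: r(A) = sqrt(7) ≈ 2.6458. (Cross-check: r(A) ≤ ||A||_2 ≈ 3.1926; equality holds whenever A is normal, though it can also hold for some non-normal A.)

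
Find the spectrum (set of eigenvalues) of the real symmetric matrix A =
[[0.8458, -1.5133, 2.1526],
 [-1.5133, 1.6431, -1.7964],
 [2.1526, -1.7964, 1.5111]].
sigma(A) ≈ {-1, 0, 5}

A is real symmetric, so its spectrum consists of real eigenvalues. Expanding the characteristic polynomial of the displayed matrix gives
  det(λ I - A) = p(λ) = λ^3 + (-4)λ^2 + (-5)λ + (0).
Solving p(λ) = 0 yields eigenvalues ≈ -1, 0, 5. (A is shown rounded to 4 decimals, so these recover the underlying integer eigenvalues to within that precision.)
Verification: the trace of A = 4 equals the sum of eigenvalues 4, and det(A) ≈ 0.0001 matches the eigenvalue product 0.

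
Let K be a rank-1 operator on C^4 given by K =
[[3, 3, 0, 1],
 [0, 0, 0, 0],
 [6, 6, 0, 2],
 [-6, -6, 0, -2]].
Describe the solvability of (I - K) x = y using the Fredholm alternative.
(I - K) is singular (det(I - K) = 0, i.e. 1 ∈ sigma(K)). (I - K) x = y is solvable iff y ⊥ ker((I - K)^*) = span{(3, 3, 0, 1)}, i.e. iff 3y_1 + 3y_2 + y_4 = 0. When solvable, the solutions are x = y + c·(1, 0, 2, -2), c arbitrary (ker(I - K) = span{(1, 0, 2, -2)}, dimension 1).

K has rank 1, so it is an outer product K = u v^T: every row of K is a multiple of one row vector. Reading off the entries, u = (1, 0, 2, -2) and v = (3, 3, 0, 1) (row i of K equals u_i·v^T). A rank-one matrix u v^T satisfies K u = u (v·u) and kills the (3)-dimensional subspace v^⊥, so its characteristic polynomial is lambda^3 (lambda - v·u) with v·u = tr K = 1. Hence the eigenvalues of I - K are 1 (multiplicity 3) and 1 - (1) = 0, so det(I - K) = 0. (Direct check: I - K =
[[-2, -3, 0, -1],
 [0, 1, 0, 0],
 [-6, -6, 1, -2],
 [6, 6, 0, 3]]
has determinant 0.) So 1 is an eigenvalue of K and (I - K) is not invertible. The finite-dimensional Fredholm alternative says: either (I - K) is invertible, or ker(I - K) ≠ {0} and then range(I - K) = ker((I - K)^*)^⊥, with dim ker(I - K) = dim ker((I - K)^*). We are in the second case, so we need both kernels. Kernel of I - K: (I - K) u = u - u (v·u) = u - u = 0, so ker(I - K) = span{u} = span{(1, 0, 2, -2)} (it is exactly 1-dimensional because rank(I - K) = 3). Kernel of the adjoint: K is real, so (I - K)^* = I - K^T = I - v u^T, and (I - v u^T) v = v - v (u·v) = 0; hence ker((I - K)^*) = span{v} = span{(3, 3, 0, 1)}. Therefore (I - K) x = y is solvable iff <y, v> = 0, i.e. iff 3y_1 + 3y_2 + y_4 = 0. When this holds, K y = u (v·y) = 0, so (I - K) y = y and x = y is a particular solution; the full solution set is the line x = y + c·u = y + c·(1, 0, 2, -2), c ∈ C.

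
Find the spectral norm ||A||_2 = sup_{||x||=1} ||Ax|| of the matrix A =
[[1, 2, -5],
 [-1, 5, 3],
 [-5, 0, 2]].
||A||_2 ≈ 7.2623 (= sqrt(largest eigenvalue of A^T A))

||A||_2 = sigma_max(A) = sqrt(lambda_max(A^T A)). Form the symmetric matrix M = A^T A =
[[27, -3, -18],
 [-3, 29, 5],
 [-18, 5, 38]].
Its characteristic polynomial (trace, sum of principal 2x2 minors, determinant of M give the coefficients) is
  p(λ) = det(λ I - M) = λ^3 - 94λ^2 + 2553λ - 19881.
No integer candidate from the rational root theorem (±divisors of 19881) is a root, so the roots are irrational. The cubic discriminant is Δ = 187749009 > 0, so there are three distinct real roots. p(13) = -381 and p(14) = 181 have opposite signs, so a root lies in (13, 14); Newton's method refines it to λ ≈ 13.6565. p(27) = 207 and p(28) = -141 have opposite signs, so a root lies in (27, 28); Newton's method refines it to λ ≈ 27.6027. p(52) = -693 and p(53) = 259 have opposite signs, so a root lies in (52, 53); Newton's method refines it to λ ≈ 52.7408. Check (Vieta): the three roots sum to 94, matching tr M = 94.
So the eigenvalues of A^T A are ≈ 13.6565, 27.6027, 52.7408 (all ≥ 0, as they must be for A^T A). The largest is λ_max ≈ 52.7408, hence ||A||_2 = sqrt(λ_max) ≈ 7.2623.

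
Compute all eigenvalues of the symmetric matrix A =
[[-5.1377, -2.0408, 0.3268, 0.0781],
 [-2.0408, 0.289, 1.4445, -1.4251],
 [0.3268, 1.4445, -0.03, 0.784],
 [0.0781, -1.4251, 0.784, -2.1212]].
sigma(A) ≈ {-6, -3, 0, 2}

A is real symmetric, so its spectrum consists of real eigenvalues. Expanding the characteristic polynomial of the displayed matrix gives
  det(λ I - A) = p(λ) = λ^4 + (7)λ^3 + (0)λ^2 + (-36)λ + (0).
Solving p(λ) = 0 yields eigenvalues ≈ -6, -3, 0, 2. (A is shown rounded to 4 decimals, so these recover the underlying integer eigenvalues to within that precision.)
Verification: the trace of A = -7 equals the sum of eigenvalues -7, and det(A) ≈ -0.0002 matches the eigenvalue product 0.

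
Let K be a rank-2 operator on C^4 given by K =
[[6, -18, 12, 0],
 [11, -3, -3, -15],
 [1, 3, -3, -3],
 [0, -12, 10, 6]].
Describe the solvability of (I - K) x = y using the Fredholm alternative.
(I - K) is invertible (det(I - K) = 13 ≠ 0), so for every y in C^4 the equation (I - K) x = y has a unique solution.

K has rank 2 and factors as K = U V^T = u1 v1^T + u2 v2^T with u1 = (-3, 2, 1, -3), v1 = (1, 3, -3, -3), u2 = (3, 3, 0, 1), v2 = (3, -3, 1, -3) (multiplying out reproduces the displayed K). The nonzero eigenvalues of U V^T coincide with those of the 2 x 2 matrix G = V^T U = [[v1·u1, v1·u2], [v2·u1, v2·u2]] = [[9, 9], [-5, -3]], and by the Sylvester determinant identity det(I_4 - U V^T) = det(I_2 - V^T U) = det([[-8, -9], [5, 4]]) = (-8)(4) - (-9)(5) = 13. (Direct check: I - K =
[[-5, 18, -12, 0],
 [-11, 4, 3, 15],
 [-1, -3, 4, 3],
 [0, 12, -10, -5]]
has determinant 13.) The finite-dimensional Fredholm alternative says: either (I - K) is invertible, or ker(I - K) ≠ {0} and then range(I - K) = ker((I - K)^*)^⊥, with dim ker(I - K) = dim ker((I - K)^*). Since det(I - K) ≠ 0, 1 is not an eigenvalue of K and ker(I - K) = {0}, so we are in the first case: for every y there is a unique x = (I - K)^(-1) y. (Explicitly, by the Woodbury identity, (I - U V^T)^(-1) = I + U (I_2 - G)^(-1) V^T.)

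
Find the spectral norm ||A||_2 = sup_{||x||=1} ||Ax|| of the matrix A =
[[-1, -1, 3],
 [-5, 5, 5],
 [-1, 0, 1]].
||A||_2 ≈ 8.9328 (= sqrt(largest eigenvalue of A^T A))

||A||_2 = sigma_max(A) = sqrt(lambda_max(A^T A)). Form the symmetric matrix M = A^T A =
[[27, -24, -29],
 [-24, 26, 22],
 [-29, 22, 35]].
Its characteristic polynomial (trace, sum of principal 2x2 minors, determinant of M give the coefficients) is
  p(λ) = det(λ I - M) = λ^3 - 88λ^2 + 656λ - 100.
No integer candidate from the rational root theorem (±divisors of 100) is a root, so the roots are irrational. The cubic discriminant is Δ = 2034371920 > 0, so there are three distinct real roots. p(0) = -100 and p(1) = 469 have opposite signs, so a root lies in (0, 1); Newton's method refines it to λ ≈ 0.1557. p(8) = 28 and p(9) = -595 have opposite signs, so a root lies in (8, 9); Newton's method refines it to λ ≈ 8.0497. p(79) = -4445 and p(80) = 1180 have opposite signs, so a root lies in (79, 80); Newton's method refines it to λ ≈ 79.7946. Check (Vieta): the three roots sum to 88, matching tr M = 88.
So the eigenvalues of A^T A are ≈ 0.1557, 8.0497, 79.7946 (all ≥ 0, as they must be for A^T A). The largest is λ_max ≈ 79.7946, hence ||A||_2 = sqrt(λ_max) ≈ 8.9328.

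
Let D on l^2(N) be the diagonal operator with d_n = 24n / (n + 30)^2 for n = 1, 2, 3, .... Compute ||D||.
||D|| = 1/5 (attained at n = 30)

For D diagonal, ||D|| = sup_n |d_n|. Treat f(x) = 24x / (x + 30)^2 for real x > 0. By the quotient rule, f'(x) = 24(30 - x)/(x + 30)^3, which is positive for x < 30 and negative for x > 30. So f has a unique maximum at x = 30, and since 30 is a positive integer, the supremum over n ≥ 1 is attained at n = 30: d_30 = 24·30/(30 + 30)^2 = 24·30/3600 = 1/5. Hence ||D|| = 1/5.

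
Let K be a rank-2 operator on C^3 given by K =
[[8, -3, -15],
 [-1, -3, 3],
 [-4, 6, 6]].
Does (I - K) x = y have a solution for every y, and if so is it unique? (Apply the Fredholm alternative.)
(I - K) is invertible (det(I - K) = -85 ≠ 0), so for every y in C^3 the equation (I - K) x = y has a unique solution.

K has rank 2 and factors as K = U V^T = u1 v1^T + u2 v2^T with u1 = (3, 0, -2), v1 = (2, -3, -3), u2 = (2, -1, 0), v2 = (1, 3, -3) (multiplying out reproduces the displayed K). The nonzero eigenvalues of U V^T coincide with those of the 2 x 2 matrix G = V^T U = [[v1·u1, v1·u2], [v2·u1, v2·u2]] = [[12, 7], [9, -1]], and by the Sylvester determinant identity det(I_3 - U V^T) = det(I_2 - V^T U) = det([[-11, -7], [-9, 2]]) = (-11)(2) - (-7)(-9) = -85. (Direct check: I - K =
[[-7, 3, 15],
 [1, 4, -3],
 [4, -6, -5]]
has determinant -85.) The finite-dimensional Fredholm alternative says: either (I - K) is invertible, or ker(I - K) ≠ {0} and then range(I - K) = ker((I - K)^*)^⊥, with dim ker(I - K) = dim ker((I - K)^*). Since det(I - K) ≠ 0, 1 is not an eigenvalue of K and ker(I - K) = {0}, so we are in the first case: for every y there is a unique x = (I - K)^(-1) y. (Explicitly, by the Woodbury identity, (I - U V^T)^(-1) = I + U (I_2 - G)^(-1) V^T.)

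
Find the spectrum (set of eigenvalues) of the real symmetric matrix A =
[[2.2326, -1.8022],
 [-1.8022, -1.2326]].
sigma(A) ≈ {-2, 3}

A is real symmetric, so its spectrum consists of real eigenvalues. Expanding the characteristic polynomial of the displayed matrix gives
  det(λ I - A) = p(λ) = λ^2 + (-1)λ + (-6).
Solving p(λ) = 0 yields eigenvalues ≈ -2, 3. (A is shown rounded to 4 decimals, so these recover the underlying integer eigenvalues to within that precision.)
Verification: the trace of A = 1 equals the sum of eigenvalues 1, and det(A) ≈ -5.9998 matches the eigenvalue product -6.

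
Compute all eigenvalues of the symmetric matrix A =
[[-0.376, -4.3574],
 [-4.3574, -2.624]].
sigma(A) ≈ {-6, 3}

A is real symmetric, so its spectrum consists of real eigenvalues. Expanding the characteristic polynomial of the displayed matrix gives
  det(λ I - A) = p(λ) = λ^2 + (3)λ + (-18).
Solving p(λ) = 0 yields eigenvalues ≈ -6, 3. (A is shown rounded to 4 decimals, so these recover the underlying integer eigenvalues to within that precision.)
Verification: the trace of A = -3 equals the sum of eigenvalues -3, and det(A) ≈ -18.0003 matches the eigenvalue product -18.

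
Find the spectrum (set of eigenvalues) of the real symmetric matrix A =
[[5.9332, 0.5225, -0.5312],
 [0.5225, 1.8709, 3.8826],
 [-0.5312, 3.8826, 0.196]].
sigma(A) ≈ {-3, 5, 6}

A is real symmetric, so its spectrum consists of real eigenvalues. Expanding the characteristic polynomial of the displayed matrix gives
  det(λ I - A) = p(λ) = λ^3 + (-8)λ^2 + (-3)λ + (90.0015).
Solving p(λ) = 0 yields eigenvalues ≈ -3, 5, 6. (A is shown rounded to 4 decimals, so these recover the underlying integer eigenvalues to within that precision.)
Verification: the trace of A = 8 equals the sum of eigenvalues 8, and det(A) ≈ -90.0015 matches the eigenvalue product -90.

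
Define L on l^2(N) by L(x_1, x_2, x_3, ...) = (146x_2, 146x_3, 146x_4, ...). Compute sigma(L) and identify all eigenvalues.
sigma(L) = closed disk {z in C : |z| ≤ 146}; sigma_p(L) = open disk {z in C : |z| < 146}

Note L = 146·V where V is the unit left shift (V x)_k = x_{k+1}; so sigma(L) = 146·sigma(V) and ||L|| = 146||V||. ||L x||^2 = 21316sum_{k≥2} |x_k|^2 ≤ 21316||x||^2, with equality on {x : x_1 = 0}, so ||L|| = 146. For any lambda with |lambda| < 146, set r = lambda/146 (|r| < 1); the vector x = (1, r, r^2, ...) is in l^2 and satisfies L x = 146(r, r^2, ...) = lambda x, so lambda is an eigenvalue. On the boundary |lambda| = 146 the geometric series diverges, so no l^2 eigenvector exists, but these lambda lie in the approximate point spectrum. Hence sigma(L) is the closed disk of radius 146 and sigma_p(L) is the open disk.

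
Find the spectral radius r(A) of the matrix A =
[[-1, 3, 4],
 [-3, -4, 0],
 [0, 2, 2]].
r(A) ≈ 2.1266

The eigenvalues of A are the roots of its characteristic polynomial. With M = A (coefficients from the trace, the sum of principal 2x2 minors, and det A):
  p(λ) = det(λ I - M) = λ^3 + 3λ^2 + 3λ - 2.
No integer candidate from the rational root theorem (±divisors of 2) is a root, so the roots are irrational. The cubic discriminant is Δ = -243 < 0, so there is one real root and a complex-conjugate pair. p(0) = -2 and p(1) = 5 have opposite signs, so a root lies in (0, 1); Newton's method refines it to λ ≈ 0.4422. Dividing out (λ - (0.4422)) leaves approximately λ^2 + 3.4422λ + 4.5223. For λ^2 + 3.4422λ + 4.5223 the discriminant is -6.2403. It is negative, so the remaining roots are the complex-conjugate pair λ ≈ -1.7211 ± 1.249i. Their product equals the constant term, so |λ|^2 ≈ 4.5223 and |λ| ≈ 2.1266.
Thus the eigenvalues (to 4 decimals) are 0.4422 (modulus 0.4422); -1.7211 ± 1.249i (modulus 2.1266). The spectral radius is the largest modulus: r(A) ≈ 2.1266. (Cross-check: r(A) ≤ ||A||_2 ≈ 6.4717; equality holds whenever A is normal, though it can also hold for some non-normal A.)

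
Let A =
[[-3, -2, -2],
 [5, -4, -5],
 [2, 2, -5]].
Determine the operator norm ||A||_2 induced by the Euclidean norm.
||A||_2 ≈ 9.0138 (= sqrt(largest eigenvalue of A^T A))

||A||_2 = sigma_max(A) = sqrt(lambda_max(A^T A)). Form the symmetric matrix M = A^T A =
[[38, -10, -29],
 [-10, 24, 14],
 [-29, 14, 54]].
Its characteristic polynomial (trace, sum of principal 2x2 minors, determinant of M give the coefficients) is
  p(λ) = det(λ I - M) = λ^3 - 116λ^2 + 3123λ - 24336.
No integer candidate from the rational root theorem (±divisors of 24336) is a root, so the roots are irrational. The cubic discriminant is Δ = 158424804 > 0, so there are three distinct real roots. p(15) = -216 and p(16) = 32 have opposite signs, so a root lies in (15, 16); Newton's method refines it to λ ≈ 15.832. p(18) = 126 and p(19) = -16 have opposite signs, so a root lies in (18, 19); Newton's method refines it to λ ≈ 18.9189. p(81) = -1008 and p(82) = 3134 have opposite signs, so a root lies in (81, 82); Newton's method refines it to λ ≈ 81.2492. Check (Vieta): the three roots sum to 116, matching tr M = 116.
So the eigenvalues of A^T A are ≈ 15.832, 18.9189, 81.2492 (all ≥ 0, as they must be for A^T A). The largest is λ_max ≈ 81.2492, hence ||A||_2 = sqrt(λ_max) ≈ 9.0138.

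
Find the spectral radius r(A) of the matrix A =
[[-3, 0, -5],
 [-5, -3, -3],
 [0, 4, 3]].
r(A) ≈ 5.0886

The eigenvalues of A are the roots of its characteristic polynomial. With M = A (coefficients from the trace, the sum of principal 2x2 minors, and det A):
  p(λ) = det(λ I - M) = λ^3 + 3λ^2 + 3λ - 91.
No integer candidate from the rational root theorem (±divisors of 91) is a root, so the roots are irrational. The cubic discriminant is Δ = -228528 < 0, so there is one real root and a complex-conjugate pair. p(3) = -28 and p(4) = 33 have opposite signs, so a root lies in (3, 4); Newton's method refines it to λ ≈ 3.5144. Dividing out (λ - (3.5144)) leaves approximately λ^2 + 6.5144λ + 25.8938. For λ^2 + 6.5144λ + 25.8938 the discriminant is -61.1383. It is negative, so the remaining roots are the complex-conjugate pair λ ≈ -3.2572 ± 3.9095i. Their product equals the constant term, so |λ|^2 ≈ 25.8938 and |λ| ≈ 5.0886.
Thus the eigenvalues (to 4 decimals) are 3.5144 (modulus 3.5144); -3.2572 ± 3.9095i (modulus 5.0886). The spectral radius is the largest modulus: r(A) ≈ 5.0886. (Cross-check: r(A) ≤ ||A||_2 ≈ 8.9838; equality holds whenever A is normal, though it can also hold for some non-normal A.)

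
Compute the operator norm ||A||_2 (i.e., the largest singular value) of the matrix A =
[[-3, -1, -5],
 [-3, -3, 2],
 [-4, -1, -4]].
||A||_2 ≈ 8.2393 (= sqrt(largest eigenvalue of A^T A))

||A||_2 = sigma_max(A) = sqrt(lambda_max(A^T A)). Form the symmetric matrix M = A^T A =
[[34, 16, 25],
 [16, 11, 3],
 [25, 3, 45]].
Its characteristic polynomial (trace, sum of principal 2x2 minors, determinant of M give the coefficients) is
  p(λ) = det(λ I - M) = λ^3 - 90λ^2 + 1509λ - 529.
No integer candidate from the rational root theorem (±divisors of 529) is a root, so the roots are irrational. The cubic discriminant is Δ = 4442958297 > 0, so there are three distinct real roots. p(0) = -529 and p(1) = 891 have opposite signs, so a root lies in (0, 1); Newton's method refines it to λ ≈ 0.3582. p(21) = 731 and p(22) = -243 have opposite signs, so a root lies in (21, 22); Newton's method refines it to λ ≈ 21.7553. p(67) = -2673 and p(68) = 355 have opposite signs, so a root lies in (67, 68); Newton's method refines it to λ ≈ 67.8865. Check (Vieta): the three roots sum to 90, matching tr M = 90.
So the eigenvalues of A^T A are ≈ 0.3582, 21.7553, 67.8865 (all ≥ 0, as they must be for A^T A). The largest is λ_max ≈ 67.8865, hence ||A||_2 = sqrt(λ_max) ≈ 8.2393.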